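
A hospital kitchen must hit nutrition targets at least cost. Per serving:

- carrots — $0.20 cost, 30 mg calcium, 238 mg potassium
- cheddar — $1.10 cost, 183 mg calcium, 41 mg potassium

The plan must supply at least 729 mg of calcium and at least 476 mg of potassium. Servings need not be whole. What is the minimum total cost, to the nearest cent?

$4.41

An LP optimum is at a vertex; with two nutrient constraints at most two foods are used. Check each candidate.
carrots only: max(729/30, 476/238) = 24.3 servings → $4.86.
cheddar only: max(729/183, 476/41) = 11.61 servings → $12.77.
carrots + cheddar with both tight: 1.352 servings and 3.762 servings → $4.41.
Cheapest feasible corner: $4.41.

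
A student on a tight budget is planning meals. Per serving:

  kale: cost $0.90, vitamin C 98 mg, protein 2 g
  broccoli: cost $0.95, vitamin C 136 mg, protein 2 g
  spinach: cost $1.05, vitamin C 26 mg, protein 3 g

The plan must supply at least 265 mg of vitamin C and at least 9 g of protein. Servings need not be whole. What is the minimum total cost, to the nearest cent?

An LP optimum is at a vertex; with two nutrient constraints at most two foods are used. Check each candidate.
kale only: max(265/98, 9/2) = 4.5 servings → $4.05.
broccoli only: max(265/136, 9/2) = 4.5 servings → $4.28.
spinach only: max(265/26, 9/3) = 10.19 servings → $10.70.
kale + broccoli: intersection lies outside the first quadrant.
kale + spinach with both tight: 2.318 servings and 1.455 servings → $3.61.
broccoli + spinach with both tight: 1.576 servings and 1.949 servings → $3.54.
Cheapest feasible corner: $3.54.

$3.54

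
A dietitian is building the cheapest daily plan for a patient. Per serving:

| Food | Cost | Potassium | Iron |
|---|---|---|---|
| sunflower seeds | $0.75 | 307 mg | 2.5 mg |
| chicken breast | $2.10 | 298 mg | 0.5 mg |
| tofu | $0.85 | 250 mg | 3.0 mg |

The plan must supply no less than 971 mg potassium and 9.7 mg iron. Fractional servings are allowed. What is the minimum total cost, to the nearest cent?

$2.82

Minimising a linear cost over {potassium ≥ 971, iron ≥ 9.7, servings ≥ 0} — the optimum is at a vertex, using one or two foods.
sunflower seeds only: max(971/307, 9.7/2.5) = 3.88 servings → $2.91.
chicken breast only: max(971/298, 9.7/0.5) = 19.4 servings → $40.74.
tofu only: max(971/250, 9.7/3.0) = 3.884 servings → $3.30.
sunflower seeds + chicken breast with both targets exact would need a negative amount; discard.
sunflower seeds + tofu with both tight: 1.649 servings and 1.859 servings → $2.82.
chicken breast + tofu with both tight: 0.6346 servings and 3.128 servings → $3.99.
Cheapest feasible corner: $2.82.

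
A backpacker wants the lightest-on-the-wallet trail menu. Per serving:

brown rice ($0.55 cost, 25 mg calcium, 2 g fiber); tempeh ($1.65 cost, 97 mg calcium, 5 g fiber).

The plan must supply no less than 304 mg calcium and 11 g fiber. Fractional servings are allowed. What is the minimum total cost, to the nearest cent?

$5.17

At the optimum either one food covers both requirements or two foods hit both targets exactly; no other combination can be cheaper.
brown rice only: max(304/25, 11/2) = 12.16 servings → $6.69.
tempeh only: max(304/97, 11/5) = 3.134 servings → $5.17.
brown rice + tempeh: the both-tight solution has a negative serving — not a feasible corner.
So the least-cost plan costs $5.17.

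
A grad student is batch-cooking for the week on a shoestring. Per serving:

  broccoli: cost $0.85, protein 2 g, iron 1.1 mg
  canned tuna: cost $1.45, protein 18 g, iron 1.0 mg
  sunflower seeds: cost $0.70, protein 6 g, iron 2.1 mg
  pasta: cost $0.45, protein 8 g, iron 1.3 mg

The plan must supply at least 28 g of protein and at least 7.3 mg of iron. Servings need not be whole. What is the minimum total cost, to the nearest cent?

$2.46

broccoli only: max(28/2, 7.3/1.1) = 14 servings → $11.90.
canned tuna only: max(28/18, 7.3/1.0) = 7.3 servings → $10.59.
sunflower seeds only: max(28/6, 7.3/2.1) = 4.667 servings → $3.27.
pasta only: max(28/8, 7.3/1.3) = 5.615 servings → $2.53.
broccoli + canned tuna with both tight: 5.809 servings and 0.9101 servings → $6.26.
broccoli + sunflower seeds with both targets exact would need a negative amount; discard.
broccoli + pasta with both tight: 3.548 servings and 2.613 servings → $4.19.
canned tuna + sunflower seeds with both tight: 0.4717 servings and 3.252 servings → $2.96.
canned tuna + pasta with both targets exact would need a negative amount; discard.
sunflower seeds + pasta with both tight: 2.444 servings and 1.667 servings → $2.46.
So the least-cost plan costs $2.46.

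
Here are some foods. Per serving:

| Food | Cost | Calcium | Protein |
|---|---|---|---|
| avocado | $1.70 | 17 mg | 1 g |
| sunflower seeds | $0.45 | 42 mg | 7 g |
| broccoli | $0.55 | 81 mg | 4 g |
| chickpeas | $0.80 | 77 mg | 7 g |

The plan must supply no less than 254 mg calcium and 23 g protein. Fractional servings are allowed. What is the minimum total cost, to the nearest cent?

$2.07

Compare the cost at each extreme point of the feasible region.
avocado only: max(254/17, 23/1) = 23 servings → $39.10.
sunflower seeds only: max(254/42, 23/7) = 6.048 servings → $2.72.
broccoli only: max(254/81, 23/4) = 5.75 servings → $3.16.
chickpeas only: max(254/77, 23/7) = 3.299 servings → $2.64.
avocado + sunflower seeds with both tight: 10.55 servings and 1.779 servings → $18.73.
avocado + broccoli: intersection lies outside the first quadrant.
avocado + chickpeas with both tight: 0.1667 servings and 3.262 servings → $2.89.
sunflower seeds + broccoli with both tight: 2.123 servings and 2.035 servings → $2.07.
sunflower seeds + chickpeas with both targets exact would need a negative amount; discard.
broccoli + chickpeas with both tight: 0.02703 servings and 3.27 servings → $2.63.
The minimum over all feasible corners is $2.07.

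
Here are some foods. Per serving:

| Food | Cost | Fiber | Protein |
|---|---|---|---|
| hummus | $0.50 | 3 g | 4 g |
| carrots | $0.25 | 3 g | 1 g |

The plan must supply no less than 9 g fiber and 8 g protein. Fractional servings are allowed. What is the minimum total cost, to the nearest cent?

Check every corner: each single food scaled to meet both minima, and each pair solved so both constraints bind.
hummus only: max(9/3, 8/4) = 3 servings → $1.50.
carrots only: max(9/3, 8/1) = 8 servings → $2.00.
hummus + carrots with both tight: 1.667 servings and 1.333 servings → $1.17.
So the least-cost plan costs $1.17.

$1.17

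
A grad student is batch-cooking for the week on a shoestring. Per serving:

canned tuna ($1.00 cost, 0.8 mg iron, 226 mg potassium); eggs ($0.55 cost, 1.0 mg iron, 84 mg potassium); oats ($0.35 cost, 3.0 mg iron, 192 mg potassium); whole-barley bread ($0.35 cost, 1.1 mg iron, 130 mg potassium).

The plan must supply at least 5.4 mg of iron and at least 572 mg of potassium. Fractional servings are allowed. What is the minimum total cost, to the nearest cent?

Check every corner: each single food scaled to meet both minima, and each pair solved so both constraints bind.
canned tuna only: max(5.4/0.8, 572/226) = 6.75 servings → $6.75.
eggs only: max(5.4/1.0, 572/84) = 6.81 servings → $3.75.
oats only: max(5.4/3.0, 572/192) = 2.979 servings → $1.04.
whole-barley bread only: max(5.4/1.1, 572/130) = 4.909 servings → $1.72.
canned tuna + eggs with both tight: 0.7456 servings and 4.804 servings → $3.39.
canned tuna + oats with both tight: 1.295 servings and 1.455 servings → $1.80.
canned tuna + whole-barley bread with both targets exact would need a negative amount; discard.
eggs + oats: intersection lies outside the first quadrant.
eggs + whole-barley bread with both tight: 1.936 servings and 3.149 servings → $2.17.
oats + whole-barley bread with both tight: 0.4072 servings and 3.799 servings → $1.47.
The minimum over all feasible corners is $1.04.

$1.04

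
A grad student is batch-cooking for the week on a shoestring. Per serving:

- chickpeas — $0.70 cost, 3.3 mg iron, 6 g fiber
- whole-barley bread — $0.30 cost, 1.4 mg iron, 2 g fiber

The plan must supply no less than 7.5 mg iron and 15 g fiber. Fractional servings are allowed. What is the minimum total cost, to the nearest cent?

At the optimum either one food covers both requirements or two foods hit both targets exactly; no other combination can be cheaper.
chickpeas only: max(7.5/3.3, 15/6) = 2.5 servings → $1.75.
whole-barley bread only: max(7.5/1.4, 15/2) = 7.5 servings → $2.25.
chickpeas + whole-barley bread: intersection lies outside the first quadrant.
Cheapest feasible corner: $1.75.

$1.75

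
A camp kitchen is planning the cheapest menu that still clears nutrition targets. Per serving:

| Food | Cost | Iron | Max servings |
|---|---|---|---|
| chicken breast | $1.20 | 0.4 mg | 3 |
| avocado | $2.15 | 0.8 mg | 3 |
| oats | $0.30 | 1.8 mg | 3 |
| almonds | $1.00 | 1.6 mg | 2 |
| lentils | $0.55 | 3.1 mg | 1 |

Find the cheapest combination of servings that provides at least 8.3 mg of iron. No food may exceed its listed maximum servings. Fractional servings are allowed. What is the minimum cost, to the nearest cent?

Cost per mg of iron: oats $0.1667, lentils $0.1774, almonds $0.6250, avocado $2.6875, chicken breast $3.0000.
Take 3 servings of oats: +5.4 mg iron for $0.90 (total $0.90, still need 2.9 mg).
Take 0.9355 servings of lentils: +2.9 mg iron for $0.51 (total $1.41, still need 0.0 mg).
Greedy by cheapest-per-mg is optimal for a single linear constraint, so the minimum cost is $1.41.

$1.41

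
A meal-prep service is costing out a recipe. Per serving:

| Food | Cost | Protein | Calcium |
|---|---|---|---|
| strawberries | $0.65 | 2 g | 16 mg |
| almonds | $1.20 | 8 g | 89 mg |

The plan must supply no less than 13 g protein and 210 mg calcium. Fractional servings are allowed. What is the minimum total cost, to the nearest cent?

Check every corner: each single food scaled to meet both minima, and each pair solved so both constraints bind.
strawberries only: max(13/2, 210/16) = 13.12 servings → $8.53.
almonds only: max(13/8, 210/89) = 2.36 servings → $2.83.
strawberries + almonds with both targets exact would need a negative amount; discard.
Cheapest feasible corner: $2.83.

$2.83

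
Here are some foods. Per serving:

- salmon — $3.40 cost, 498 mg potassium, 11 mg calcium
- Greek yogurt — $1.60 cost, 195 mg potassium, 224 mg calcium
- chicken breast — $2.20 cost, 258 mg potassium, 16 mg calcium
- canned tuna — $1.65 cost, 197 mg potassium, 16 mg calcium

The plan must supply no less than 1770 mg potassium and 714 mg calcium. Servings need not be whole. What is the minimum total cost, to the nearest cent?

Minimising a linear cost over {potassium ≥ 1770, calcium ≥ 714, servings ≥ 0} — the optimum is at a vertex, using one or two foods.
salmon only: max(1770/498, 714/11) = 64.91 servings → $220.69.
Greek yogurt only: max(1770/195, 714/224) = 9.077 servings → $14.52.
chicken breast only: max(1770/258, 714/16) = 44.62 servings → $98.17.
canned tuna only: max(1770/197, 714/16) = 44.62 servings → $73.63.
salmon + Greek yogurt with both tight: 2.351 servings and 3.072 servings → $12.91.
salmon + chicken breast: the both-tight solution has a negative serving — not a feasible corner.
salmon + canned tuna: the both-tight solution has a negative serving — not a feasible corner.
Greek yogurt + chicken breast with both tight: 2.851 servings and 4.705 servings → $14.91.
Greek yogurt + canned tuna with both tight: 2.739 servings and 6.273 servings → $14.73.
chicken breast + canned tuna: the both-tight solution has a negative serving — not a feasible corner.
Cheapest feasible corner: $12.91.

$12.91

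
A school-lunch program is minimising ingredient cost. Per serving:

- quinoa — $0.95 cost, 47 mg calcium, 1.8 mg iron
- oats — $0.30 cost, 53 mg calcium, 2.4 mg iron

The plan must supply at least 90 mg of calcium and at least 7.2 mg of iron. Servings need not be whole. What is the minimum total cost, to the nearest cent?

This is a tiny linear program; its minimum lies at a vertex of the feasible set. List the vertices and price them.
quinoa only: max(90/47, 7.2/1.8) = 4 servings → $3.80.
oats only: max(90/53, 7.2/2.4) = 3 servings → $0.90.
quinoa + oats: the both-tight solution has a negative serving — not a feasible corner.
So the least-cost plan costs $0.90.

$0.90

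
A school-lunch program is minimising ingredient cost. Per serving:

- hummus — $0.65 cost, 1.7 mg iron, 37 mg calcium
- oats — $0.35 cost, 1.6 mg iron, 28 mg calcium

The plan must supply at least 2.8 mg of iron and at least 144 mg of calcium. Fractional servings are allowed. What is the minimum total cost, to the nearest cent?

$1.80

This is a tiny linear program; its minimum lies at a vertex of the feasible set. List the vertices and price them.
hummus only: max(2.8/1.7, 144/37) = 3.892 servings → $2.53.
oats only: max(2.8/1.6, 144/28) = 5.143 servings → $1.80.
hummus + oats: the both-tight solution has a negative serving — not a feasible corner.
The minimum over all feasible corners is $1.80.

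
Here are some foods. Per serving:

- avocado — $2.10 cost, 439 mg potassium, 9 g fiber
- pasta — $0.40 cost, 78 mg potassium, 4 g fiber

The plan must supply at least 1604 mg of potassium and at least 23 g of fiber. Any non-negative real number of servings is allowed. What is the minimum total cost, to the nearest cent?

$7.67

Minimising a linear cost over {potassium ≥ 1604, fiber ≥ 23, servings ≥ 0} — the optimum is at a vertex, using one or two foods.
avocado only: max(1604/439, 23/9) = 3.654 servings → $7.67.
pasta only: max(1604/78, 23/4) = 20.56 servings → $8.23.
avocado + pasta with both targets exact would need a negative amount; discard.
Cheapest feasible corner: $7.67.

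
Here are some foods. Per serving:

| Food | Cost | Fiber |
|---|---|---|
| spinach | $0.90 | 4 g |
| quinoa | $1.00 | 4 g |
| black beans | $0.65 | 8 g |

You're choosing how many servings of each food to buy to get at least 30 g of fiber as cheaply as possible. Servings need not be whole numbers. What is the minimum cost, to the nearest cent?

$2.44

Cost per g of fiber: black beans $0.0813, spinach $0.2250, quinoa $0.2500.
With no serving limits, use only black beans: 30 g / 8 g = 3.75 servings × $0.65 = $2.44.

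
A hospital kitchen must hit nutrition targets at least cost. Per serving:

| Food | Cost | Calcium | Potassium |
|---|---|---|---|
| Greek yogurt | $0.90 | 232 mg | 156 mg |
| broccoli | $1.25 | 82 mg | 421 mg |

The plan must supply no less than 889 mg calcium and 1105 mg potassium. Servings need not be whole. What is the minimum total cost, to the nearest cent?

$4.74

With two linear requirements the optimum uses one or two foods; enumerate the corners.
Greek yogurt only: max(889/232, 1105/156) = 7.083 servings → $6.38.
broccoli only: max(889/82, 1105/421) = 10.84 servings → $13.55.
Greek yogurt + broccoli with both tight: 3.342 servings and 1.386 servings → $4.74.
Cheapest feasible corner: $4.74.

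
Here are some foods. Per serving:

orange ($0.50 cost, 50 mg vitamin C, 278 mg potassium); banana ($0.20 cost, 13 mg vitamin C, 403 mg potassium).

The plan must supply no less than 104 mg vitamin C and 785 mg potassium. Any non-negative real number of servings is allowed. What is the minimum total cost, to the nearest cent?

$1.08

A basic optimal solution has at most two foods positive. Try each food alone and each pair with both targets met exactly.
orange only: max(104/50, 785/278) = 2.824 servings → $1.41.
banana only: max(104/13, 785/403) = 8 servings → $1.60.
orange + banana with both tight: 1.917 servings and 0.6252 servings → $1.08.
Cheapest feasible corner: $1.08.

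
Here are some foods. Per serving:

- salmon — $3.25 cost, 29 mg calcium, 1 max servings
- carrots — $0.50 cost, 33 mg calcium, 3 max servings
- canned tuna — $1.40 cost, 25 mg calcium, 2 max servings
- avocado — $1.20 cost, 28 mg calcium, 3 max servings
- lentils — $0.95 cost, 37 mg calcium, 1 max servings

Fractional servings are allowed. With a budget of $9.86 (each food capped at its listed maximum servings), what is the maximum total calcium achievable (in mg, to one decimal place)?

279.0 mg

Calcium per dollar: carrots 66, lentils 38.95, avocado 23.33, canned tuna 17.86, salmon 8.923.
Take 3 servings of carrots: spends $1.50, +99.0 mg calcium (running total 99.0 mg).
Take 1 serving of lentils: spends $0.95, +37.0 mg calcium (running total 136.0 mg).
Take 3 servings of avocado: spends $3.60, +84.0 mg calcium (running total 220.0 mg).
Take 2 servings of canned tuna: spends $2.80, +50.0 mg calcium (running total 270.0 mg).
Take 0.3108 servings of salmon: spends $1.01, +9.0 mg calcium (running total 279.0 mg).
Filling greedily by calcium-per-dollar is optimal for one linear limit, giving 279.0 mg.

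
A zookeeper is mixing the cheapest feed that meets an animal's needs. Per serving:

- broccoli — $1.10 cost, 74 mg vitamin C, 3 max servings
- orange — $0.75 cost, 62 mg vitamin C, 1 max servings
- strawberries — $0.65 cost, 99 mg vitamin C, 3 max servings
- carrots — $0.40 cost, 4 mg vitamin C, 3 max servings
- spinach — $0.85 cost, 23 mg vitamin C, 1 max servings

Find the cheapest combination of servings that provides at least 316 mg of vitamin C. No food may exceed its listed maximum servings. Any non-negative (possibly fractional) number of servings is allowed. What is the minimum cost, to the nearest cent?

$2.18

Cost per mg of vitamin C: strawberries $0.0066, orange $0.0121, broccoli $0.0149, spinach $0.0370, carrots $0.1000.
Take 3 servings of strawberries: +297.0 mg vitamin C for $1.95 (total $1.95, still need 19.0 mg).
Take 0.3065 servings of orange: +19.0 mg vitamin C for $0.23 (total $2.18, still need 0.0 mg).
Greedy by cheapest-per-mg is optimal for a single linear constraint, so the minimum cost is $2.18.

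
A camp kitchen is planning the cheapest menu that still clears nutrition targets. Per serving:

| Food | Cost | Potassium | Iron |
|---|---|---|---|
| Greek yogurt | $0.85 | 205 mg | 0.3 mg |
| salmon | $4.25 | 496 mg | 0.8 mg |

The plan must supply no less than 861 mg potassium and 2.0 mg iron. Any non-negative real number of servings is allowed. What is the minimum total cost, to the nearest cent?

$5.67

An LP optimum is at a vertex; with two nutrient constraints at most two foods are used. Check each candidate.
Greek yogurt only: max(861/205, 2.0/0.3) = 6.667 servings → $5.67.
salmon only: max(861/496, 2.0/0.8) = 2.5 servings → $10.62.
Greek yogurt + salmon: intersection lies outside the first quadrant.
Cheapest feasible corner: $5.67.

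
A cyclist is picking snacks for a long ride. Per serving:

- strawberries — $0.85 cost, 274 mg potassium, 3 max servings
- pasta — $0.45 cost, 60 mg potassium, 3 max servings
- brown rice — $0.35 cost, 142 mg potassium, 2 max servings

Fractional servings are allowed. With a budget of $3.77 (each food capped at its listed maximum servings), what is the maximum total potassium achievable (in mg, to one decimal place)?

1175.3 mg

Potassium per dollar: brown rice 405.7, strawberries 322.4, pasta 133.3.
Take 2 servings of brown rice: spends $0.70, +284.0 mg potassium (running total 284.0 mg).
Take 3 servings of strawberries: spends $2.55, +822.0 mg potassium (running total 1106.0 mg).
Take 1.156 servings of pasta: spends $0.52, +69.3 mg potassium (running total 1175.3 mg).
Greedy by best ratio exhausts the cost allowance optimally: 1175.3 mg.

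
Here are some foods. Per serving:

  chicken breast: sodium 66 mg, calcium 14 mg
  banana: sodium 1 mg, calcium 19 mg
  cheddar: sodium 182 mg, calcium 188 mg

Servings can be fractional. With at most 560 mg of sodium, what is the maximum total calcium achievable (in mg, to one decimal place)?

10640.0 mg

Calcium per mg sodium: banana 19, cheddar 1.033, chicken breast 0.2121.
With no serving limits, spend the whole sodium allowance on banana: 560 mg / 1 mg × 19 mg = 10640.0 mg.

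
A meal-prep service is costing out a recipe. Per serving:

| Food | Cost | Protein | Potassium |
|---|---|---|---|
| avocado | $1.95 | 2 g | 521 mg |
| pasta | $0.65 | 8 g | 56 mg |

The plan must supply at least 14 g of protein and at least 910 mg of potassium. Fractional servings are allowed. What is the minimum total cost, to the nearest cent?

$4.00

At the optimum either one food covers both requirements or two foods hit both targets exactly; no other combination can be cheaper.
avocado only: max(14/2, 910/521) = 7 servings → $13.65.
pasta only: max(14/8, 910/56) = 16.25 servings → $10.56.
avocado + pasta with both tight: 1.602 servings and 1.35 servings → $4.00.
The minimum over all feasible corners is $4.00.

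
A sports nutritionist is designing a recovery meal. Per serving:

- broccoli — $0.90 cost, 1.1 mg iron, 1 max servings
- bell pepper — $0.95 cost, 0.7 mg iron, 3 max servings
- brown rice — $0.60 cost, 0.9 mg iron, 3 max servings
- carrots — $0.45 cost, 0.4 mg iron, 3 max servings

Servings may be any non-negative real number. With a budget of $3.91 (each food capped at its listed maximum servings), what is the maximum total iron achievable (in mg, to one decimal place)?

4.9 mg

Iron per dollar: brown rice 1.5, broccoli 1.222, carrots 0.8889, bell pepper 0.7368.
Take 3 servings of brown rice: spends $1.80, +2.7 mg iron (running total 2.7 mg).
Take 1 serving of broccoli: spends $0.90, +1.1 mg iron (running total 3.8 mg).
Take 2.689 servings of carrots: spends $1.21, +1.1 mg iron (running total 4.9 mg).
Greedy by best ratio exhausts the cost allowance optimally: 4.9 mg.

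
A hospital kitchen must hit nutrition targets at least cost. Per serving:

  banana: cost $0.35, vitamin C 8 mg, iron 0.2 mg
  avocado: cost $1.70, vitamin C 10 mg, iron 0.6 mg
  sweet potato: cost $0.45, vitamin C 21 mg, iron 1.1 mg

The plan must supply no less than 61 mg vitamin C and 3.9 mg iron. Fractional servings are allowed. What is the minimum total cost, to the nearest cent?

$1.60

Compare the cost at each extreme point of the feasible region.
banana only: max(61/8, 3.9/0.2) = 19.5 servings → $6.83.
avocado only: max(61/10, 3.9/0.6) = 6.5 servings → $11.05.
sweet potato only: max(61/21, 3.9/1.1) = 3.545 servings → $1.60.
banana + avocado: intersection lies outside the first quadrant.
banana + sweet potato: intersection lies outside the first quadrant.
avocado + sweet potato with both targets exact would need a negative amount; discard.
Cheapest feasible corner: $1.60.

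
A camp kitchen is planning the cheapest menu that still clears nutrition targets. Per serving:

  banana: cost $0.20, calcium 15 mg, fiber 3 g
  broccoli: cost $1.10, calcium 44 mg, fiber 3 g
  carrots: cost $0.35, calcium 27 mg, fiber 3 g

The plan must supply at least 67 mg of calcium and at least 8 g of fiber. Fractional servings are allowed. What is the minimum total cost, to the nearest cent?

banana only: max(67/15, 8/3) = 4.467 servings → $0.89.
broccoli only: max(67/44, 8/3) = 2.667 servings → $2.93.
carrots only: max(67/27, 8/3) = 2.667 servings → $0.93.
banana + broccoli with both tight: 1.736 servings and 0.931 servings → $1.37.
banana + carrots with both tight: 0.4167 servings and 2.25 servings → $0.87.
broccoli + carrots: the both-tight solution has a negative serving — not a feasible corner.
Cheapest feasible corner: $0.87.

$0.87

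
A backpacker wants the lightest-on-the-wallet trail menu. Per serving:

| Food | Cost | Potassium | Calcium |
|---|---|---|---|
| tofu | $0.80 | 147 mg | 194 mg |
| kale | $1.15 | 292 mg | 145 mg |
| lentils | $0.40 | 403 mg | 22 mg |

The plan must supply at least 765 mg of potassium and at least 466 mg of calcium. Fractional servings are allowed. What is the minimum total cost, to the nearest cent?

$2.25

Check every corner: each single food scaled to meet both minima, and each pair solved so both constraints bind.
tofu only: max(765/147, 466/194) = 5.204 servings → $4.16.
kale only: max(765/292, 466/145) = 3.214 servings → $3.70.
lentils only: max(765/403, 466/22) = 21.18 servings → $8.47.
tofu + kale with both tight: 0.7117 servings and 2.262 servings → $3.17.
tofu + lentils with both tight: 2.281 servings and 1.066 servings → $2.25.
kale + lentils: the both-tight solution has a negative serving — not a feasible corner.
So the least-cost plan costs $2.25.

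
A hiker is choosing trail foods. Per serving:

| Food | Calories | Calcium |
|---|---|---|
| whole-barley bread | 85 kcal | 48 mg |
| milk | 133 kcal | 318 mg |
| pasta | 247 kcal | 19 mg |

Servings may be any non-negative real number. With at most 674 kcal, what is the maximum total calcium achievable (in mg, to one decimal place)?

1611.5 mg

Calcium per kcal: milk 2.391, whole-barley bread 0.5647, pasta 0.07692.
With no serving limits, spend the whole calories allowance on milk: 674 kcal / 133 kcal × 318 mg = 1611.5 mg.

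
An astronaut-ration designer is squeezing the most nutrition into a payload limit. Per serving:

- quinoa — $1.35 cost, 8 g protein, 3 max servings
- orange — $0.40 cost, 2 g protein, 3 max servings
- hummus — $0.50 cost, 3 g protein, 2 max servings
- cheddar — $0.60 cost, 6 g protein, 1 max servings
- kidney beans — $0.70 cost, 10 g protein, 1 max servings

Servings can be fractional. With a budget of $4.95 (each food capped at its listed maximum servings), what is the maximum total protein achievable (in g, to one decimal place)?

Protein per dollar: kidney beans 14.29, cheddar 10, hummus 6, quinoa 5.926, orange 5.
Take 1 serving of kidney beans: spends $0.70, +10.0 g protein (running total 10.0 g).
Take 1 serving of cheddar: spends $0.60, +6.0 g protein (running total 16.0 g).
Take 2 servings of hummus: spends $1.00, +6.0 g protein (running total 22.0 g).
Take 1.963 servings of quinoa: spends $2.65, +15.7 g protein (running total 37.7 g).
Filling greedily by protein-per-dollar is optimal for one linear limit, giving 37.7 g.

37.7 g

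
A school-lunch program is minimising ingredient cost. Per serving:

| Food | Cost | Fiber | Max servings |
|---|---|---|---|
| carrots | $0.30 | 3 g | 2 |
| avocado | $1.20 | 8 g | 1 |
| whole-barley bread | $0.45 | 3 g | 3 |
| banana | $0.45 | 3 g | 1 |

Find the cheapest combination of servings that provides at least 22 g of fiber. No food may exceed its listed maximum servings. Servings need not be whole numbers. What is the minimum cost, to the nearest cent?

Cost per g of fiber: carrots $0.1000, avocado $0.1500, whole-barley bread $0.1500, banana $0.1500.
Take 2 servings of carrots: +6.0 g fiber for $0.60 (total $0.60, still need 16.0 g).
Take 1 serving of avocado: +8.0 g fiber for $1.20 (total $1.80, still need 8.0 g).
Take 2.667 servings of whole-barley bread: +8.0 g fiber for $1.20 (total $3.00, still need 0.0 g).
Greedy by cheapest-per-g is optimal for a single linear constraint, so the minimum cost is $3.00.

$3.00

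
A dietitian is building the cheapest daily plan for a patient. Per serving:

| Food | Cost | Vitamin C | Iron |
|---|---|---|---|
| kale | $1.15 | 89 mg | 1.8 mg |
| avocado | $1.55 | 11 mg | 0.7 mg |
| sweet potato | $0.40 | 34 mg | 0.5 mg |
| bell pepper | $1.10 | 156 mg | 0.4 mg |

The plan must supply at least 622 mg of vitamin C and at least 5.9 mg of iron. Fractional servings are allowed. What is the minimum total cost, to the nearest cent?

$5.82

An LP optimum is at a vertex; with two nutrient constraints at most two foods are used. Check each candidate.
kale only: max(622/89, 5.9/1.8) = 6.989 servings → $8.04.
avocado only: max(622/11, 5.9/0.7) = 56.55 servings → $87.65.
sweet potato only: max(622/34, 5.9/0.5) = 18.29 servings → $7.32.
bell pepper only: max(622/156, 5.9/0.4) = 14.75 servings → $16.23.
kale + avocado with both targets exact would need a negative amount; discard.
kale + sweet potato with both targets exact would need a negative amount; discard.
kale + bell pepper with both tight: 2.739 servings and 2.425 servings → $5.82.
avocado + sweet potato: the both-tight solution has a negative serving — not a feasible corner.
avocado + bell pepper with both tight: 6.408 servings and 3.535 servings → $13.82.
sweet potato + bell pepper with both tight: 10.43 servings and 1.714 servings → $6.06.
Cheapest feasible corner: $5.82.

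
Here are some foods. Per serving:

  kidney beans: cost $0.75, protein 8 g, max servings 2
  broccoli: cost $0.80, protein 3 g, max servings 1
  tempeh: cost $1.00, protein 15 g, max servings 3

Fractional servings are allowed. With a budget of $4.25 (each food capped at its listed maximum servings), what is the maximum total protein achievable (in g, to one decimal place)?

Protein per dollar: tempeh 15, kidney beans 10.67, broccoli 3.75.
Take 3 servings of tempeh: spends $3.00, +45.0 g protein (running total 45.0 g).
Take 1.667 servings of kidney beans: spends $1.25, +13.3 g protein (running total 58.3 g).
Greedy by best ratio exhausts the cost allowance optimally: 58.3 g.

58.3 g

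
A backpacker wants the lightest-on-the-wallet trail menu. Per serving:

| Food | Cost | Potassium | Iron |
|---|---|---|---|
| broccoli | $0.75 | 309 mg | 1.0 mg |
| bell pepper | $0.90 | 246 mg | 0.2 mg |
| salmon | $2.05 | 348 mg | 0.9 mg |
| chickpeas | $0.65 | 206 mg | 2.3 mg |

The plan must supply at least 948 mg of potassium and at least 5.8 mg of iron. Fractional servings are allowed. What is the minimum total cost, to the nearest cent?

$2.55

Two binding constraints pin down two serving amounts, so the optimal mix uses at most two foods. The candidates are each food alone (scaled to the tighter of potassium/iron) and each pair with both constraints tight.
broccoli only: max(948/309, 5.8/1.0) = 5.8 servings → $4.35.
bell pepper only: max(948/246, 5.8/0.2) = 29 servings → $26.10.
salmon only: max(948/348, 5.8/0.9) = 6.444 servings → $13.21.
chickpeas only: max(948/206, 5.8/2.3) = 4.602 servings → $2.99.
broccoli + bell pepper with both targets exact would need a negative amount; discard.
broccoli + salmon: intersection lies outside the first quadrant.
broccoli + chickpeas with both tight: 1.953 servings and 1.673 servings → $2.55.
bell pepper + salmon: the both-tight solution has a negative serving — not a feasible corner.
bell pepper + chickpeas with both tight: 1.879 servings and 2.358 servings → $3.22.
salmon + chickpeas with both tight: 1.603 servings and 1.895 servings → $4.52.
So the least-cost plan costs $2.55.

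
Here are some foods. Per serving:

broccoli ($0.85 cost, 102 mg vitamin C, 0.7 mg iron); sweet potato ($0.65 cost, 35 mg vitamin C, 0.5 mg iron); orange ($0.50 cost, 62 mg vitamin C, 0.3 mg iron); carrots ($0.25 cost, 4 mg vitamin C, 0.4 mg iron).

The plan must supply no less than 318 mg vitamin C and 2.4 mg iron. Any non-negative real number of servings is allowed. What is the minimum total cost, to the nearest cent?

$2.78

At the optimum either one food covers both requirements or two foods hit both targets exactly; no other combination can be cheaper.
broccoli only: max(318/102, 2.4/0.7) = 3.429 servings → $2.91.
sweet potato only: max(318/35, 2.4/0.5) = 9.086 servings → $5.91.
orange only: max(318/62, 2.4/0.3) = 8 servings → $4.00.
carrots only: max(318/4, 2.4/0.4) = 79.5 servings → $19.88.
broccoli + sweet potato with both tight: 2.83 servings and 0.8377 servings → $2.95.
broccoli + orange with both targets exact would need a negative amount; discard.
broccoli + carrots with both tight: 3.095 servings and 0.5842 servings → $2.78.
sweet potato + orange with both tight: 2.605 servings and 3.659 servings → $3.52.
sweet potato + carrots: intersection lies outside the first quadrant.
orange + carrots with both tight: 4.983 servings and 2.263 servings → $3.06.
Cheapest feasible corner: $2.78.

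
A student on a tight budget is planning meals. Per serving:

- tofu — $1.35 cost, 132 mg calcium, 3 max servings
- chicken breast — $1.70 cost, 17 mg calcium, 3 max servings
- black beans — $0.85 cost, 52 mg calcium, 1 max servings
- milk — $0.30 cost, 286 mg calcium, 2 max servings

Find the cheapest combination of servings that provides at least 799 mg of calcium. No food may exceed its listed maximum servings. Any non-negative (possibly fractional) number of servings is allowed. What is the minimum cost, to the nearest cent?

$2.92

Cost per mg of calcium: milk $0.0010, tofu $0.0102, black beans $0.0163, chicken breast $0.1000.
Take 2 servings of milk: +572.0 mg calcium for $0.60 (total $0.60, still need 227.0 mg).
Take 1.72 servings of tofu: +227.0 mg calcium for $2.32 (total $2.92, still need 0.0 mg).
Filling from the cheapest source first is optimal under one linear minimum: $2.92.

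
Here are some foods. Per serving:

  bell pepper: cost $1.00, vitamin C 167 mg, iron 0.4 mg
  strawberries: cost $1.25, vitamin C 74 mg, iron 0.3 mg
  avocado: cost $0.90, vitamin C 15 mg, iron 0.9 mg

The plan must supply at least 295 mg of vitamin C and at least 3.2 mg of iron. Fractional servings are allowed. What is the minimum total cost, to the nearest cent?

$4.10

bell pepper only: max(295/167, 3.2/0.4) = 8 servings → $8.00.
strawberries only: max(295/74, 3.2/0.3) = 10.67 servings → $13.33.
avocado only: max(295/15, 3.2/0.9) = 19.67 servings → $17.70.
bell pepper + strawberries with both targets exact would need a negative amount; discard.
bell pepper + avocado with both tight: 1.507 servings and 2.886 servings → $4.10.
strawberries + avocado with both tight: 3.502 servings and 2.388 servings → $6.53.
So the least-cost plan costs $4.10.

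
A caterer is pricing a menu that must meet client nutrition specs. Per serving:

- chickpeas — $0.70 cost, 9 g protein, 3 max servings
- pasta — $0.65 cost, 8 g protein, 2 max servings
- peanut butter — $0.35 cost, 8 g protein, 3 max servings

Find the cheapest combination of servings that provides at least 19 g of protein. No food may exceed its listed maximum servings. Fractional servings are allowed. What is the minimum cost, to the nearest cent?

Cost per g of protein: peanut butter $0.0437, chickpeas $0.0778, pasta $0.0813.
Take 2.375 servings of peanut butter: +19.0 g protein for $0.83 (total $0.83, still need 0.0 g).
Greedy by cheapest-per-g is optimal for a single linear constraint, so the minimum cost is $0.83.

$0.83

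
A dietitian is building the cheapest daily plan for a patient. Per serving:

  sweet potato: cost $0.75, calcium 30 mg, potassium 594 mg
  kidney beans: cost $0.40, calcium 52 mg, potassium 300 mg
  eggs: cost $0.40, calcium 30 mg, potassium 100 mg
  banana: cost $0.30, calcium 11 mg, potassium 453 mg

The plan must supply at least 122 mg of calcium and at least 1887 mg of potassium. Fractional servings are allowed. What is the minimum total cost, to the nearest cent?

sweet potato only: max(122/30, 1887/594) = 4.067 servings → $3.05.
kidney beans only: max(122/52, 1887/300) = 6.29 servings → $2.52.
eggs only: max(122/30, 1887/100) = 18.87 servings → $7.55.
banana only: max(122/11, 1887/453) = 11.09 servings → $3.33.
sweet potato + kidney beans with both tight: 2.811 servings and 0.7245 servings → $2.40.
sweet potato + eggs with both tight: 2.997 servings and 1.07 servings → $2.68.
sweet potato + banana with both targets exact would need a negative amount; discard.
kidney beans + eggs: the both-tight solution has a negative serving — not a feasible corner.
kidney beans + banana with both tight: 1.704 servings and 3.037 servings → $1.59.
eggs + banana with both tight: 2.763 servings and 3.556 servings → $2.17.
So the least-cost plan costs $1.59.

$1.59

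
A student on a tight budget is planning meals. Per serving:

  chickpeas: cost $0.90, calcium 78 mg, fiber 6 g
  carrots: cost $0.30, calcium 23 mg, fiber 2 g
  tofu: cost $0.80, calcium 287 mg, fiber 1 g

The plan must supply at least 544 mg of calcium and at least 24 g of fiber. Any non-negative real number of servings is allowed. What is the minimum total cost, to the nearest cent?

$4.15

An LP optimum is at a vertex; with two nutrient constraints at most two foods are used. Check each candidate.
chickpeas only: max(544/78, 24/6) = 6.974 servings → $6.28.
carrots only: max(544/23, 24/2) = 23.65 servings → $7.10.
tofu only: max(544/287, 24/1) = 24 servings → $19.20.
chickpeas + carrots: intersection lies outside the first quadrant.
chickpeas + tofu with both tight: 3.859 servings and 0.8467 servings → $4.15.
carrots + tofu with both tight: 11.51 servings and 0.9728 servings → $4.23.
Cheapest feasible corner: $4.15.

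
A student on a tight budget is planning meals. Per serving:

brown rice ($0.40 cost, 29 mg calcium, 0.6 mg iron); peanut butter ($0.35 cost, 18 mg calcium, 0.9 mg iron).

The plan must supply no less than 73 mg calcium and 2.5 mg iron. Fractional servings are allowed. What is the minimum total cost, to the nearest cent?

$1.20

The cheapest plan sits at a corner of the feasible region — with two constraints it uses at most two foods.
brown rice only: max(73/29, 2.5/0.6) = 4.167 servings → $1.67.
peanut butter only: max(73/18, 2.5/0.9) = 4.056 servings → $1.42.
brown rice + peanut butter with both tight: 1.353 servings and 1.876 servings → $1.20.
So the least-cost plan costs $1.20.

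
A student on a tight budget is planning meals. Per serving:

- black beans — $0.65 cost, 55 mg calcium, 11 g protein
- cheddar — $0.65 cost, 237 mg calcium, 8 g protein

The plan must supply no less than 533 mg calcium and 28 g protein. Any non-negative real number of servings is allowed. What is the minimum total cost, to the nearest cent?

With two linear requirements the optimum uses one or two foods; enumerate the corners.
black beans only: max(533/55, 28/11) = 9.691 servings → $6.30.
cheddar only: max(533/237, 28/8) = 3.5 servings → $2.27.
black beans + cheddar with both tight: 1.095 servings and 1.995 servings → $2.01.
Cheapest feasible corner: $2.01.

$2.01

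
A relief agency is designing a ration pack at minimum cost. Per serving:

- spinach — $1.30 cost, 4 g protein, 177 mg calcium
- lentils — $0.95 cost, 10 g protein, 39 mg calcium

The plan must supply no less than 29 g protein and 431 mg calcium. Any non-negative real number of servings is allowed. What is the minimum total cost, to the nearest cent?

$4.57

spinach only: max(29/4, 431/177) = 7.25 servings → $9.43.
lentils only: max(29/10, 431/39) = 11.05 servings → $10.50.
spinach + lentils with both tight: 1.97 servings and 2.112 servings → $4.57.
The minimum over all feasible corners is $4.57.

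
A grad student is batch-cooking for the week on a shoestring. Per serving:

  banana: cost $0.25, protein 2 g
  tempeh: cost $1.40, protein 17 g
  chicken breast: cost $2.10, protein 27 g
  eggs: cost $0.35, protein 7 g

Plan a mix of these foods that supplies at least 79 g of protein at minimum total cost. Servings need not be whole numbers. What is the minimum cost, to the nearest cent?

Cost per g of protein: eggs $0.0500, chicken breast $0.0778, tempeh $0.0824, banana $0.1250.
With no serving limits, use only eggs: 79 g / 7 g = 11.29 servings × $0.35 = $3.95.

$3.95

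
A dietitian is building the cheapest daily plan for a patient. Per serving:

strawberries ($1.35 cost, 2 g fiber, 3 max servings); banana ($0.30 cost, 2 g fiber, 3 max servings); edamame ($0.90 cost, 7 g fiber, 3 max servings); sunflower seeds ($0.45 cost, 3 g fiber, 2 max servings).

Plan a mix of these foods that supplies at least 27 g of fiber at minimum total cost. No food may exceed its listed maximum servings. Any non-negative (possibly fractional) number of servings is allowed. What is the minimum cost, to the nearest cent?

Cost per g of fiber: edamame $0.1286, banana $0.1500, sunflower seeds $0.1500, strawberries $0.6750.
Take 3 servings of edamame: +21.0 g fiber for $2.70 (total $2.70, still need 6.0 g).
Take 3 servings of banana: +6.0 g fiber for $0.90 (total $3.60, still need 0.0 g).
Filling from the cheapest source first is optimal under one linear minimum: $3.60.

$3.60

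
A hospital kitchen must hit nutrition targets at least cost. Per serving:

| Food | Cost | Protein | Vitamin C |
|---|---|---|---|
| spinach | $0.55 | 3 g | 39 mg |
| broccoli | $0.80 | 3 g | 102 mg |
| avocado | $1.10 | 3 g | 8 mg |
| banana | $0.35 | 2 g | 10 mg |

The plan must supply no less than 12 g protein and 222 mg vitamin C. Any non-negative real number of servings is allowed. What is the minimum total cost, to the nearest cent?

$2.46

spinach only: max(12/3, 222/39) = 5.692 servings → $3.13.
broccoli only: max(12/3, 222/102) = 4 servings → $3.20.
avocado only: max(12/3, 222/8) = 27.75 servings → $30.52.
banana only: max(12/2, 222/10) = 22.2 servings → $7.77.
spinach + broccoli with both tight: 2.952 servings and 1.048 servings → $2.46.
spinach + avocado: intersection lies outside the first quadrant.
spinach + banana: intersection lies outside the first quadrant.
broccoli + avocado with both tight: 2.021 servings and 1.979 servings → $3.79.
broccoli + banana with both tight: 1.862 servings and 3.207 servings → $2.61.
avocado + banana: intersection lies outside the first quadrant.
So the least-cost plan costs $2.46.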